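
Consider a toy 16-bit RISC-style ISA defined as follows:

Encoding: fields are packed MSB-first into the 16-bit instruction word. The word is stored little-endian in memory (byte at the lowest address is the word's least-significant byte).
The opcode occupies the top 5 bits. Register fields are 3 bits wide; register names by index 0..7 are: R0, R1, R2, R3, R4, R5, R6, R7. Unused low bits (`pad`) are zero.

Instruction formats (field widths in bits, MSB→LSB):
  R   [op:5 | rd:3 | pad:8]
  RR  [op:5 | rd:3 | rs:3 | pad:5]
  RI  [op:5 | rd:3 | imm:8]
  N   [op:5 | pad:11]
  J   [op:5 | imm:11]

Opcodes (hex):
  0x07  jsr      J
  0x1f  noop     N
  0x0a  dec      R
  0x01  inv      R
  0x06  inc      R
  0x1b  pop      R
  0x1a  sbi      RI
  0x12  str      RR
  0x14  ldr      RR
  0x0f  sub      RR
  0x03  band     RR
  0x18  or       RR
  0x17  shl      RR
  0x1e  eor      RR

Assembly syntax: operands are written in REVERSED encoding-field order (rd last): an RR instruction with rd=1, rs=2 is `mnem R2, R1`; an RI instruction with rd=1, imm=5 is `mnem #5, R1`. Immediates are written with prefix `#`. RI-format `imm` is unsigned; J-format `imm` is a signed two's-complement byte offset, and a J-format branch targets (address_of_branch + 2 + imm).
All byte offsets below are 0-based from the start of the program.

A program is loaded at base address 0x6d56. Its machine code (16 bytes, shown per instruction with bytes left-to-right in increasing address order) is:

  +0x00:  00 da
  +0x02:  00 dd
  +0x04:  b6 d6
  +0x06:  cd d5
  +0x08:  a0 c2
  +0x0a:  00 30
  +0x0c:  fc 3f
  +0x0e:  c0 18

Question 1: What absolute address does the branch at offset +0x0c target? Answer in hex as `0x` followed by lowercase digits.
0x6d60

off 0x0c: read fc 3f as little → 0x3ffc
  opcode bits[15:11]=0x7: jsr/J
  imm@[10:0]=0x7fc (s11→-4) ⇒ #-4
  target = base 0x6d56 + off 0x0c + 2 + imm -4 = 0x6d60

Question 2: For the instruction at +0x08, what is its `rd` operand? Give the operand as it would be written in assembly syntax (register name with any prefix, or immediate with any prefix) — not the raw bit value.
[08] a0 c2 → 0xc2a0
  op=0xc2a0>>11=0x18 ⇒ or (RR)
  rd@[10:8]=0x2 ⇒ R2
  rs@[7:5]=0x5 ⇒ R5

R2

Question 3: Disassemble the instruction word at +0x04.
+0x04: b6 d6 ⇒ word 0xd6b6 (little)
  top 5b → 0x1a → sbi [RI]
  rd@[10:8]=0x6 ⇒ R6
  imm@[7:0]=0xb6 ⇒ #182

sbi #182, R6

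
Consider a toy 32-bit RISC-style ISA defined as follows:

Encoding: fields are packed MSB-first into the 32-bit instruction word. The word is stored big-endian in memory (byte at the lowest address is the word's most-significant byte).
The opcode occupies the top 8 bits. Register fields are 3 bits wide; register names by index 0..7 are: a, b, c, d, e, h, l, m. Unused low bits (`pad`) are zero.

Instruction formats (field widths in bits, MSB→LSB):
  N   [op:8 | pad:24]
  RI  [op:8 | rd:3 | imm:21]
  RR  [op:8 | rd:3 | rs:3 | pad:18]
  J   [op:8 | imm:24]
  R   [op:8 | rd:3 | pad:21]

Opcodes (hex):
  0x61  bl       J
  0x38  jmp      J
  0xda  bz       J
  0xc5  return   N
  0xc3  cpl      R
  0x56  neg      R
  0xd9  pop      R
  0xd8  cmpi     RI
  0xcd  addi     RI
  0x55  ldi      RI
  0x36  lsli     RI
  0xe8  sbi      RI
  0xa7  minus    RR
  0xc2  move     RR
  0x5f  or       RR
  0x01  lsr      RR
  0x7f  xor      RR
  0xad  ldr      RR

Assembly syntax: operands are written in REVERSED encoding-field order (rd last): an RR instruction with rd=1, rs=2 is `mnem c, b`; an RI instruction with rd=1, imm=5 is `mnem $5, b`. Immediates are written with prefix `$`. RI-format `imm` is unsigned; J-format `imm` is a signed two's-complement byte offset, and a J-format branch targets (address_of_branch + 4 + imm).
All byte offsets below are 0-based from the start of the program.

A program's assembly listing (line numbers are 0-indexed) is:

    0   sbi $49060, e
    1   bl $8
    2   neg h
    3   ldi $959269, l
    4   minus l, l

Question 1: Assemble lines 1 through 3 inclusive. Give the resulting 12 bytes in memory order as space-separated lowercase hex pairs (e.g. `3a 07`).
line 1 (bl): pack op=0x61:8|imm=8:24 = 0x61000008; big→ 61 00 00 08
line 2 (neg): pack op=0x56:8|rd=5:3|pad=0:21 = 0x56a00000; big→ 56 a0 00 00
line 3 (ldi): pack op=0x55:8|rd=6:3|imm=959269:21 = 0x55cea325; big→ 55 ce a3 25

61 00 00 08 56 a0 00 00 55 ce a3 25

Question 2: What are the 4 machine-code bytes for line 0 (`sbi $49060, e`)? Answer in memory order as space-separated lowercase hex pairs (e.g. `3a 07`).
e8 80 bf a4

L0: sbi op=0xe8:8|rd=4:3|imm=49060:21 ⇒ 0xe880bfa4 ⇒ big e8 80 bf a4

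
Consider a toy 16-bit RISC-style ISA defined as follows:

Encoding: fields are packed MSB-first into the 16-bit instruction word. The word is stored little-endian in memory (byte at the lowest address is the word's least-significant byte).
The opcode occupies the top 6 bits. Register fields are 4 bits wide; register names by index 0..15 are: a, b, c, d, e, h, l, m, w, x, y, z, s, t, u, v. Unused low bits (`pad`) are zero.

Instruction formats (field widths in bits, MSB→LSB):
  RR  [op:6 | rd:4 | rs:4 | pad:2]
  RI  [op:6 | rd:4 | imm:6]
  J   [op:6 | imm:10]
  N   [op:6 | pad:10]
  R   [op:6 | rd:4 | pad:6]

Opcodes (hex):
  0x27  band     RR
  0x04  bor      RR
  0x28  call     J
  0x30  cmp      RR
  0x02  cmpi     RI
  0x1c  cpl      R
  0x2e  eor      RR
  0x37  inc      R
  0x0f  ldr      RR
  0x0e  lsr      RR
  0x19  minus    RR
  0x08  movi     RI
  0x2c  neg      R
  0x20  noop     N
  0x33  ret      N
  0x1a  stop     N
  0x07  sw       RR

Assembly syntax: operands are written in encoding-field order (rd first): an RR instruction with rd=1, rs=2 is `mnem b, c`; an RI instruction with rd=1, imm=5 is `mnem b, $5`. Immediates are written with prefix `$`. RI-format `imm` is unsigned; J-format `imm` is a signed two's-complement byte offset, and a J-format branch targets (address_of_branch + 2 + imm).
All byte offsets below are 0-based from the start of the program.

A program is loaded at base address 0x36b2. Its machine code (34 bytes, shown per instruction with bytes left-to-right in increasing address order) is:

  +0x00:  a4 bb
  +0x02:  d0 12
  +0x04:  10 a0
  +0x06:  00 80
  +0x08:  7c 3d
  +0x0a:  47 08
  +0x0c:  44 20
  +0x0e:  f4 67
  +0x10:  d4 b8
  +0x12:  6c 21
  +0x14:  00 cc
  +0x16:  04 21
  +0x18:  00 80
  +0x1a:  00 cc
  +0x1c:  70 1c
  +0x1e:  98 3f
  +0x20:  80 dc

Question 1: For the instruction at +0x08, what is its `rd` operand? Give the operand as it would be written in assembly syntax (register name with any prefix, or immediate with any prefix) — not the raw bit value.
h

+0x08: 7c 3d ⇒ word 0x3d7c (little)
  opcode bits[15:10]=0xf: ldr/RR
  [9:6] rd=5 = h
  [5:2] rs=15 = v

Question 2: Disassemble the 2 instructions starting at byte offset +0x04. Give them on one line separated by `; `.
@+04  little-endian(10 a0) = 0xa010
  op=0xa010>>10=0x28 ⇒ call (J)
  [9:0] imm=16 = $16
@+06  little-endian(00 80) = 0x8000
  op=0x8000>>10=0x20 ⇒ noop (N)

call $16; noop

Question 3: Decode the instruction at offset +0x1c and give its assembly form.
@+1c  little-endian(70 1c) = 0x1c70
  op=0x1c70>>10=0x7 ⇒ sw (RR)
  rd: (w>>6)&0xf=0x1 → b
  rs: (w>>2)&0xf=0xc → s

sw b, s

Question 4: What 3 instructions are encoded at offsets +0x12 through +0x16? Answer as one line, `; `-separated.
movi h, $44; ret; movi e, $4

@+12  little-endian(6c 21) = 0x216c
  op=0x216c>>10=0x8 ⇒ movi (RI)
  rd: (w>>6)&0xf=0x5 → h
  imm: (w>>0)&0x3f=0x2c → $44
@+14  little-endian(00 cc) = 0xcc00
  op=0xcc00>>10=0x33 ⇒ ret (N)
@+16  little-endian(04 21) = 0x2104
  op=0x2104>>10=0x8 ⇒ movi (RI)
  rd: (w>>6)&0xf=0x4 → e
  imm: (w>>0)&0x3f=0x4 → $4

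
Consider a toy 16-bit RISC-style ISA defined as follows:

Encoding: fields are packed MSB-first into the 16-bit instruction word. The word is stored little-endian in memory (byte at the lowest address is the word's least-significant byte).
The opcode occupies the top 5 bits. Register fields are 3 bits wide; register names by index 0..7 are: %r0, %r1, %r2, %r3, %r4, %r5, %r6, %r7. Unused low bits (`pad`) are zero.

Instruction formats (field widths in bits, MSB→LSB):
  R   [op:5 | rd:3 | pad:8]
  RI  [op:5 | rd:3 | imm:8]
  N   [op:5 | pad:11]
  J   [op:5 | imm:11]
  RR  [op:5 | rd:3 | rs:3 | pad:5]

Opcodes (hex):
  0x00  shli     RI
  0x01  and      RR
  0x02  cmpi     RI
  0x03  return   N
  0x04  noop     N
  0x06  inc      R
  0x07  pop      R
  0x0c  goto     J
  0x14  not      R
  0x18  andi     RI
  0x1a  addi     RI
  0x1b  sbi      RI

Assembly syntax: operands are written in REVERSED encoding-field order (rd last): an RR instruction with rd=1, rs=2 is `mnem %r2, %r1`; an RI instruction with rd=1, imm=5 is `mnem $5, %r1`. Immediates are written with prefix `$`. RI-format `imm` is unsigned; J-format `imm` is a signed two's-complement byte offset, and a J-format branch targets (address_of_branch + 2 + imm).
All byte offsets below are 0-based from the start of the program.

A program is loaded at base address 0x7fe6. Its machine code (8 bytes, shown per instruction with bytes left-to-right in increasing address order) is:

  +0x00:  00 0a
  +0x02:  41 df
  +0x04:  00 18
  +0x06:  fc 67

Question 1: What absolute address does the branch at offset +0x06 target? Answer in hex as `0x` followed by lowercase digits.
0x7fea

off 0x06: read fc 67 as little → 0x67fc
  op=0x67fc>>11=0xc ⇒ goto (J)
  imm: (w>>0)&0x7ff=0x7fc (s11→-4) → $-4
  target = base 0x7fe6 + off 0x06 + 2 + imm -4 = 0x7fea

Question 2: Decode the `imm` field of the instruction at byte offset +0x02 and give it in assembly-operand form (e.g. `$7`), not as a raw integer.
$65

+0x02: 41 df ⇒ word 0xdf41 (little)
  op=0xdf41>>11=0x1b ⇒ sbi (RI)
  [10:8] rd=7 = %r7
  [7:0] imm=65 = $65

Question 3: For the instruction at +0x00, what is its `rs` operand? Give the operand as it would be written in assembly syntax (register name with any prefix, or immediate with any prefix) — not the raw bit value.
%r0

@+00  little-endian(00 0a) = 0x0a00
  opcode bits[15:11]=0x1: and/RR
  rd: (w>>8)&0x7=0x2 → %r2
  rs: (w>>5)&0x7=0x0 → %r0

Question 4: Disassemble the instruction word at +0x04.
return

@+04  little-endian(00 18) = 0x1800
  top 5b → 0x3 → return [N]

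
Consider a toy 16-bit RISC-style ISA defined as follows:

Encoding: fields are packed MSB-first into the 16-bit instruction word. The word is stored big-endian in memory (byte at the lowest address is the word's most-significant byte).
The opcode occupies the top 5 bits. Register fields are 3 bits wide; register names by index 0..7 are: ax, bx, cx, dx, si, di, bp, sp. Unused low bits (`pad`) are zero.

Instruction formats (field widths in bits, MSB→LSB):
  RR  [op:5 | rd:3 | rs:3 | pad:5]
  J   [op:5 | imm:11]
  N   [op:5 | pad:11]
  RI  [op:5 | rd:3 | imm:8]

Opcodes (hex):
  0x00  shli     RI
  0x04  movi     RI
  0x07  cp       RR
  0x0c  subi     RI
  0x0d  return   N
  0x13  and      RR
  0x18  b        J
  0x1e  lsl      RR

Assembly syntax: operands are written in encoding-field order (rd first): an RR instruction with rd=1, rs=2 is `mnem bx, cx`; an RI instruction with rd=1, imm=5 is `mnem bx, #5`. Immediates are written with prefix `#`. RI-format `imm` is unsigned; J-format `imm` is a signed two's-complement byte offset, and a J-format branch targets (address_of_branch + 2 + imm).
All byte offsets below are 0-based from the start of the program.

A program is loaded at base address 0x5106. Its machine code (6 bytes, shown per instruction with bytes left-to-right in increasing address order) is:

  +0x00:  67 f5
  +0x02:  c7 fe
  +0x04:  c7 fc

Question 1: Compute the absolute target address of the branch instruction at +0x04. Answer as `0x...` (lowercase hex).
0x5108

+0x04: c7 fc ⇒ word 0xc7fc (big)
  top 5b → 0x18 → b [J]
  imm@[10:0]=0x7fc (s11→-4) ⇒ #-4
  target = base 0x5106 + off 0x04 + 2 + imm -4 = 0x5108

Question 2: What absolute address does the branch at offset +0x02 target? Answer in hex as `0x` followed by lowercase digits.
0x5108

off 0x02: read c7 fe as big → 0xc7fe
  opcode bits[15:11]=0x18: b/J
  imm@[10:0]=0x7fe (s11→-2) ⇒ #-2
  target = base 0x5106 + off 0x02 + 2 + imm -2 = 0x5108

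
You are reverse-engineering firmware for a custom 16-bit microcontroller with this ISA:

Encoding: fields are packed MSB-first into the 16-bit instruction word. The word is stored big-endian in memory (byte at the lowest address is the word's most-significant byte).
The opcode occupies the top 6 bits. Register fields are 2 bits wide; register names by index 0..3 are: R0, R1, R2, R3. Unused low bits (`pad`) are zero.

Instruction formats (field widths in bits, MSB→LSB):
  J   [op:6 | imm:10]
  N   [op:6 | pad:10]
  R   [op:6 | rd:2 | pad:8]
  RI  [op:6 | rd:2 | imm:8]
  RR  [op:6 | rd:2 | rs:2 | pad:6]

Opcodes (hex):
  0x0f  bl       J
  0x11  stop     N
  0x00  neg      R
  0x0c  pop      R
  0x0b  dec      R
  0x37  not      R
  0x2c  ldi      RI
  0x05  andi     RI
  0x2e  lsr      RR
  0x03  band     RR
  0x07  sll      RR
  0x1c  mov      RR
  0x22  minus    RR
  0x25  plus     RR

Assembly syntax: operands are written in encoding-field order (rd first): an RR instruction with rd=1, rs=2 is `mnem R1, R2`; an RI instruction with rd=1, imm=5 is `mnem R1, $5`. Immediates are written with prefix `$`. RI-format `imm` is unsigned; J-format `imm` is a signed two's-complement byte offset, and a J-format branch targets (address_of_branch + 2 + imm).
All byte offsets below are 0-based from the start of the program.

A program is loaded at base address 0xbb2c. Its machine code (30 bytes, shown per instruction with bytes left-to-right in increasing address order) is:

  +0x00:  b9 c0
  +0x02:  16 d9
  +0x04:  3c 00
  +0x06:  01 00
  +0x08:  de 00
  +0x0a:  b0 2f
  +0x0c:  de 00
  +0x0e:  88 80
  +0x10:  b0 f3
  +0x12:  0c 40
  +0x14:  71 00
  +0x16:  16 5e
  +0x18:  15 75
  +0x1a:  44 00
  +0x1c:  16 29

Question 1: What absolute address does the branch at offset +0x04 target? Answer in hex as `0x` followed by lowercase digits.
[04] 3c 00 → 0x3c00
  top 6b → 0xf → bl [J]
  [9:0] imm=0 = $0
  target = base 0xbb2c + off 0x04 + 2 + imm 0 = 0xbb32

0xbb32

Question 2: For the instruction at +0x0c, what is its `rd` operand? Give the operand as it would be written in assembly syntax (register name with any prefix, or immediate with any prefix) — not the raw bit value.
R2

@+0c  big-endian(de 00) = 0xde00
  top 6b → 0x37 → not [R]
  [9:8] rd=2 = R2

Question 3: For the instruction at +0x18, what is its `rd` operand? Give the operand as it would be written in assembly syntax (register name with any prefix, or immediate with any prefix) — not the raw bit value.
R1

+0x18: 15 75 ⇒ word 0x1575 (big)
  opcode bits[15:10]=0x5: andi/RI
  rd: (w>>8)&0x3=0x1 → R1
  imm: (w>>0)&0xff=0x75 → $117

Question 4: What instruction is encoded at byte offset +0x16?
@+16  big-endian(16 5e) = 0x165e
  top 6b → 0x5 → andi [RI]
  rd@[9:8]=0x2 ⇒ R2
  imm@[7:0]=0x5e ⇒ $94

andi R2, $94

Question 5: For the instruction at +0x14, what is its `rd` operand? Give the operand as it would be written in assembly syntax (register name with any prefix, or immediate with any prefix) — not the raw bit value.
off 0x14: read 71 00 as big → 0x7100
  op=0x7100>>10=0x1c ⇒ mov (RR)
  rd@[9:8]=0x1 ⇒ R1
  rs@[7:6]=0x0 ⇒ R0

R1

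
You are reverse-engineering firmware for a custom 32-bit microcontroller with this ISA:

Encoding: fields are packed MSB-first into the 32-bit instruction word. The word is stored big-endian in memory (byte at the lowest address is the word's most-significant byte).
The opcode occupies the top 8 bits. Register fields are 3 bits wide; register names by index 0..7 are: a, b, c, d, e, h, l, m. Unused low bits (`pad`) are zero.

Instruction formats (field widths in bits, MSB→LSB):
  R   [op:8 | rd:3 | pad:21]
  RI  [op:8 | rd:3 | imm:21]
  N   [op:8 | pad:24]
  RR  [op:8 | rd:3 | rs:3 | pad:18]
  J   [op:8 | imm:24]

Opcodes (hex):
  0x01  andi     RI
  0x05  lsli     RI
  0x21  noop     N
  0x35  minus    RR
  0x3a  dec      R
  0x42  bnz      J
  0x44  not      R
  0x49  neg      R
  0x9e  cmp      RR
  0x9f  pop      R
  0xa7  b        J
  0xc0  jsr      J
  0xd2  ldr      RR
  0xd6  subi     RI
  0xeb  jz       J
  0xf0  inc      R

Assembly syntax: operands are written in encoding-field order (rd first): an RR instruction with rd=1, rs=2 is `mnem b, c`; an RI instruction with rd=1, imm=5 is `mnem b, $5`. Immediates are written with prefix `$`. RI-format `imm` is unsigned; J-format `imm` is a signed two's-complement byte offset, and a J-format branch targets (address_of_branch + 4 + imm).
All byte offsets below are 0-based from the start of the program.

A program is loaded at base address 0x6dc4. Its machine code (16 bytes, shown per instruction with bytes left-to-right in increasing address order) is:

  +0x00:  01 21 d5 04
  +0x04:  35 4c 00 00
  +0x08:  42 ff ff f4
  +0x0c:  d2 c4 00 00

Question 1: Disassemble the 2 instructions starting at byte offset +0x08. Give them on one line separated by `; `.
bnz $-12; ldr l, b

off 0x08: read 42 ff ff f4 as big → 0x42fffff4
  op=0x42fffff4>>24=0x42 ⇒ bnz (J)
  imm: (w>>0)&0xffffff=0xfffff4 (s24→-12) → $-12
off 0x0c: read d2 c4 00 00 as big → 0xd2c40000
  op=0xd2c40000>>24=0xd2 ⇒ ldr (RR)
  rd: (w>>21)&0x7=0x6 → l
  rs: (w>>18)&0x7=0x1 → b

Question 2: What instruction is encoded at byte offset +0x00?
andi b, $120068

+0x00: 01 21 d5 04 ⇒ word 0x0121d504 (big)
  opcode bits[31:24]=0x1: andi/RI
  rd@[23:21]=0x1 ⇒ b
  imm@[20:0]=0x1d504 ⇒ $120068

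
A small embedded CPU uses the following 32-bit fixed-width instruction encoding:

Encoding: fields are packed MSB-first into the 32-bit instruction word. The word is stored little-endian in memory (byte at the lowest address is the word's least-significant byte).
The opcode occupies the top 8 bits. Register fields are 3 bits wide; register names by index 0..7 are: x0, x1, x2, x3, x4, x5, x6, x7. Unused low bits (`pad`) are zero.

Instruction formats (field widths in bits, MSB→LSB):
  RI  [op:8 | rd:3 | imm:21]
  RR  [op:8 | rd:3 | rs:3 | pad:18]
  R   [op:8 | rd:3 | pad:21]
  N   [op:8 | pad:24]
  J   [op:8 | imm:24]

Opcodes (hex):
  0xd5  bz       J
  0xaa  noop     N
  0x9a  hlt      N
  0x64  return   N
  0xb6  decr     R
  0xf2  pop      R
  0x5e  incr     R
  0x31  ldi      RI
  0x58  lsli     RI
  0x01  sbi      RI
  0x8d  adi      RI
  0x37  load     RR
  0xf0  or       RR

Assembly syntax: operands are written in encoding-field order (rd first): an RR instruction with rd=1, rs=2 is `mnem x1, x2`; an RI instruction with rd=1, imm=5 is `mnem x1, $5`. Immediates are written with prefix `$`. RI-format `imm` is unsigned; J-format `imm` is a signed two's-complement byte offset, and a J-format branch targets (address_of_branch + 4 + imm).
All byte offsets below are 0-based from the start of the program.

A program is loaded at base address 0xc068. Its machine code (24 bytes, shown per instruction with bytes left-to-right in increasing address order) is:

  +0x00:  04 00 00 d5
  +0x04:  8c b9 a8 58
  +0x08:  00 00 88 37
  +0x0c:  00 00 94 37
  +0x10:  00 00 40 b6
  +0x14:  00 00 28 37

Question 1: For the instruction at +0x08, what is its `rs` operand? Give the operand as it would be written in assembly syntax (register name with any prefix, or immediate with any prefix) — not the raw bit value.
x2

[08] 00 00 88 37 → 0x37880000
  op=0x37880000>>24=0x37 ⇒ load (RR)
  rd@[23:21]=0x4 ⇒ x4
  rs@[20:18]=0x2 ⇒ x2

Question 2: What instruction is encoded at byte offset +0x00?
bz $4

+0x00: 04 00 00 d5 ⇒ word 0xd5000004 (little)
  top 8b → 0xd5 → bz [J]
  imm@[23:0]=0x4 ⇒ $4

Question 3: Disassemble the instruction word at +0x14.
@+14  little-endian(00 00 28 37) = 0x37280000
  top 8b → 0x37 → load [RR]
  [23:21] rd=1 = x1
  [20:18] rs=2 = x2

load x1, x2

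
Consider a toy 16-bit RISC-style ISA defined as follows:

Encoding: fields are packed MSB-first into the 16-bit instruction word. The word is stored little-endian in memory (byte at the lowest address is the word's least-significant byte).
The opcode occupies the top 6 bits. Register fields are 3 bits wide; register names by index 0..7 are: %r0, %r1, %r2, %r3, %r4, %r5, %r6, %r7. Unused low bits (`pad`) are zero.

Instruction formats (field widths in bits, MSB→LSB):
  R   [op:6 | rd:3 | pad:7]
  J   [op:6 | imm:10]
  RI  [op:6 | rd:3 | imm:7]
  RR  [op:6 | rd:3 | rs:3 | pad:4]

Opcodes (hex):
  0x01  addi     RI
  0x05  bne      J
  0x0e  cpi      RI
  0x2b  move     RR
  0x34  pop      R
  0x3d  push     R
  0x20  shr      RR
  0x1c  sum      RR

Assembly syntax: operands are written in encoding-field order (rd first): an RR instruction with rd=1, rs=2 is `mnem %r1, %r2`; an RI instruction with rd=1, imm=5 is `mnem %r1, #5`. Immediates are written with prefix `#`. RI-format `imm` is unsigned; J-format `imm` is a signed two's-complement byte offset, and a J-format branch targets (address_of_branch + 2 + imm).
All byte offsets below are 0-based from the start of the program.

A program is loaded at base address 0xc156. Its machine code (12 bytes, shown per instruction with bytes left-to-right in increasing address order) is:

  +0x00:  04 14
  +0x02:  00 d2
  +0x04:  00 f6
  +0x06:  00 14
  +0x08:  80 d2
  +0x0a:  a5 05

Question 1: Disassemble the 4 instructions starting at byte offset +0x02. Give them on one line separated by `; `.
pop %r4; push %r4; bne #0; pop %r5

+0x02: 00 d2 ⇒ word 0xd200 (little)
  opcode bits[15:10]=0x34: pop/R
  rd: (w>>7)&0x7=0x4 → %r4
+0x04: 00 f6 ⇒ word 0xf600 (little)
  opcode bits[15:10]=0x3d: push/R
  rd: (w>>7)&0x7=0x4 → %r4
+0x06: 00 14 ⇒ word 0x1400 (little)
  opcode bits[15:10]=0x5: bne/J
  imm: (w>>0)&0x3ff=0x0 → #0
+0x08: 80 d2 ⇒ word 0xd280 (little)
  opcode bits[15:10]=0x34: pop/R
  rd: (w>>7)&0x7=0x5 → %r5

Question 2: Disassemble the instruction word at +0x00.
off 0x00: read 04 14 as little → 0x1404
  opcode bits[15:10]=0x5: bne/J
  imm@[9:0]=0x4 ⇒ #4

bne #4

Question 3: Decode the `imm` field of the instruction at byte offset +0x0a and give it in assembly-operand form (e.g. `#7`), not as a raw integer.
off 0x0a: read a5 05 as little → 0x05a5
  op=0x05a5>>10=0x1 ⇒ addi (RI)
  rd@[9:7]=0x3 ⇒ %r3
  imm@[6:0]=0x25 ⇒ #37

#37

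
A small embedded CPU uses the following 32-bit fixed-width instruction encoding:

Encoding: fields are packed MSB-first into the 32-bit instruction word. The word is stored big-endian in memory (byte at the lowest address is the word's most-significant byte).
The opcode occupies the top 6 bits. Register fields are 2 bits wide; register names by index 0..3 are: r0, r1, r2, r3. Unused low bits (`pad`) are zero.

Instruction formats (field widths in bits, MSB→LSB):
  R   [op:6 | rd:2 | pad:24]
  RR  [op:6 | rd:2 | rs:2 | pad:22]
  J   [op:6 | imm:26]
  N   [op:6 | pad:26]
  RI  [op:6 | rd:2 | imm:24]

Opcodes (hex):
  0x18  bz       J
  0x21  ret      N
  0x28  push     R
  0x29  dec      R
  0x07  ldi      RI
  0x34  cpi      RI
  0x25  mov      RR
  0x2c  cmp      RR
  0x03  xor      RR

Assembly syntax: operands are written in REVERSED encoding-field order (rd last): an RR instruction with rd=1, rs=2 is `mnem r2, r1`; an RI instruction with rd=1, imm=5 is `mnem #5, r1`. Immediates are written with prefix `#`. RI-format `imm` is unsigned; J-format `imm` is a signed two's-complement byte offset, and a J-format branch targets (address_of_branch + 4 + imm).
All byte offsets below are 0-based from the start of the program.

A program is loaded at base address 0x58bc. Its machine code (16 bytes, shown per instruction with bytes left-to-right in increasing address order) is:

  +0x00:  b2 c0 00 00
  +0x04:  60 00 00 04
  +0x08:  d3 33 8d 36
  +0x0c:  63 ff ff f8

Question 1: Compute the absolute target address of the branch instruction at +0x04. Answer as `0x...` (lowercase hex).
[04] 60 00 00 04 → 0x60000004
  top 6b → 0x18 → bz [J]
  imm@[25:0]=0x4 ⇒ #4
  target = base 0x58bc + off 0x04 + 4 + imm 4 = 0x58c8

0x58c8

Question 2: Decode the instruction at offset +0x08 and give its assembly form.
cpi #3378486, r3

+0x08: d3 33 8d 36 ⇒ word 0xd3338d36 (big)
  opcode bits[31:26]=0x34: cpi/RI
  [25:24] rd=3 = r3
  [23:0] imm=3378486 = #3378486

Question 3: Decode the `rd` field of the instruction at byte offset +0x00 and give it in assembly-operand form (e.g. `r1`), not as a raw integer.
@+00  big-endian(b2 c0 00 00) = 0xb2c00000
  top 6b → 0x2c → cmp [RR]
  rd@[25:24]=0x2 ⇒ r2
  rs@[23:22]=0x3 ⇒ r3

r2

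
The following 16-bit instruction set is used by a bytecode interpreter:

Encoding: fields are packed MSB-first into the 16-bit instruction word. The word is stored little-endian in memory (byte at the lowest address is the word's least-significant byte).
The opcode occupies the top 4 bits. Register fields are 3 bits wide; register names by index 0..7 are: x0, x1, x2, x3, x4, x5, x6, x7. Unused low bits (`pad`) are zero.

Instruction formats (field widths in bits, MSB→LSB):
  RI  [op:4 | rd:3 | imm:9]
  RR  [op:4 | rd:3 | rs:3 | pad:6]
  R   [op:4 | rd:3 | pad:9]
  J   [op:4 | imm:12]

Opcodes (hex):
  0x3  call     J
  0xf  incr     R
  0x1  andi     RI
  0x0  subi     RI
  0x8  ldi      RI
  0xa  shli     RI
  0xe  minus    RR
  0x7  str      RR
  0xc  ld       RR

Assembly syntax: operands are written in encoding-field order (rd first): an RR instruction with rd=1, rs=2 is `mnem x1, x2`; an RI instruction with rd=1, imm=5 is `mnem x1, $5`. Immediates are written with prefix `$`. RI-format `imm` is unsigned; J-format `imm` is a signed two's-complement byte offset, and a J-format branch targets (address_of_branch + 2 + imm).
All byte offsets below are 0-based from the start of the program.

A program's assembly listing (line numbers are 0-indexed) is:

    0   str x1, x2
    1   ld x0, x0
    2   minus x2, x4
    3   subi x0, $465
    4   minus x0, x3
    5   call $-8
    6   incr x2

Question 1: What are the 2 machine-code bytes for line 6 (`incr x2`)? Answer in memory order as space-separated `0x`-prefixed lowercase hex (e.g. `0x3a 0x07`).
6. incr fields op=0xf:4|rd=2:3|pad=0:9 → word f400h → 00 f4

0x00 0xf4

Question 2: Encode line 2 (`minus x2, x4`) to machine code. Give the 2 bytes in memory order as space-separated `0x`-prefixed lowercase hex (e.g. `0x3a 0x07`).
0x00 0xe5

2. minus fields op=0xe:4|rd=2:3|rs=4:3|pad=0:6 → word e500h → 00 e5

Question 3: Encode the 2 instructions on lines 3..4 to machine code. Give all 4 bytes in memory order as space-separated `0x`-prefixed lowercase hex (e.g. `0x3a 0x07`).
3. subi fields op=0x0:4|rd=0:3|imm=465:9 → word 01d1h → d1 01
4. minus fields op=0xe:4|rd=0:3|rs=3:3|pad=0:6 → word e0c0h → c0 e0

0xd1 0x01 0xc0 0xe0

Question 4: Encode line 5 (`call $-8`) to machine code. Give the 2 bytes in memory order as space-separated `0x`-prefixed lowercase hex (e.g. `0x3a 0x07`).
L5: call op=0x3:4|imm=-8:12 ⇒ 0x3ff8 ⇒ little f8 3f

0xf8 0x3f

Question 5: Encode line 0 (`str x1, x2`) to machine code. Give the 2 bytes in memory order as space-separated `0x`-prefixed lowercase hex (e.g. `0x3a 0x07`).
line 0 (str): pack op=0x7:4|rd=1:3|rs=2:3|pad=0:6 = 0x7280; little→ 80 72

0x80 0x72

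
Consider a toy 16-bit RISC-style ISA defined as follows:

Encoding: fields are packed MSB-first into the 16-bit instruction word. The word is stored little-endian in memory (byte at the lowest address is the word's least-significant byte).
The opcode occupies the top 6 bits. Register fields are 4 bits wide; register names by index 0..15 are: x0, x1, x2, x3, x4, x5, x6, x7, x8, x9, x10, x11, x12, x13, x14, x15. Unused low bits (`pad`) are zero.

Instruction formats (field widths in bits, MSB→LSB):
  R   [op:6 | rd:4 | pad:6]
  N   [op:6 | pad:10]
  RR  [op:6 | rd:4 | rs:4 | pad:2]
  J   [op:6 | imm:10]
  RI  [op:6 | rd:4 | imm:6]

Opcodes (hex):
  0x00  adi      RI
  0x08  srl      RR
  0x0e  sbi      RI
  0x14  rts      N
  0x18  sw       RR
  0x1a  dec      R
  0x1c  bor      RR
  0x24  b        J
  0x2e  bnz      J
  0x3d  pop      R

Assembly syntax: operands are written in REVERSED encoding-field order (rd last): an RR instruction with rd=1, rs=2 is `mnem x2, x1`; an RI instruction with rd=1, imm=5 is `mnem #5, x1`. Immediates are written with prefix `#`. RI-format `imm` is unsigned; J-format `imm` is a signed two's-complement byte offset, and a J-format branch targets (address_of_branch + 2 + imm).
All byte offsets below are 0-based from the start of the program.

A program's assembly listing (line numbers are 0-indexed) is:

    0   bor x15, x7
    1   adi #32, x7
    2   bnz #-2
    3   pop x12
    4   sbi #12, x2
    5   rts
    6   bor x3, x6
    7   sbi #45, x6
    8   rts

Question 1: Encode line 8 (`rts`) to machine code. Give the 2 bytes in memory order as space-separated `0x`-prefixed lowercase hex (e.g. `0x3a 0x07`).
0x00 0x50

L8: rts op=0x14:6|pad=0:10 ⇒ 0x5000 ⇒ little 00 50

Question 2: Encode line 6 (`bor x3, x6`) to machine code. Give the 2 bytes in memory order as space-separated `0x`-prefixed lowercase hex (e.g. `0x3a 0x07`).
0x8c 0x71

line 6 (bor): pack op=0x1c:6|rd=6:4|rs=3:4|pad=0:2 = 0x718c; little→ 8c 71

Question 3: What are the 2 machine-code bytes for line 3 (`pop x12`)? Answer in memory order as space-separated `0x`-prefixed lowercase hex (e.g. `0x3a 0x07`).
0x00 0xf7

3. pop fields op=0x3d:6|rd=12:4|pad=0:6 → word f700h → 00 f7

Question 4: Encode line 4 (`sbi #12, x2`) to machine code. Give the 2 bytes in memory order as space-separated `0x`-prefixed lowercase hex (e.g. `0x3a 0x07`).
0x8c 0x38

line 4 (sbi): pack op=0xe:6|rd=2:4|imm=12:6 = 0x388c; little→ 8c 38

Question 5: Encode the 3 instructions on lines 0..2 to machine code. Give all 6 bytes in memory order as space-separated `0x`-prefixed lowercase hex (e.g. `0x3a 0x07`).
0xfc 0x71 0xe0 0x01 0xfe 0xbb

0. bor fields op=0x1c:6|rd=7:4|rs=15:4|pad=0:2 → word 71fch → fc 71
1. adi fields op=0x0:6|rd=7:4|imm=32:6 → word 01e0h → e0 01
2. bnz fields op=0x2e:6|imm=-2:10 → word bbfeh → fe bb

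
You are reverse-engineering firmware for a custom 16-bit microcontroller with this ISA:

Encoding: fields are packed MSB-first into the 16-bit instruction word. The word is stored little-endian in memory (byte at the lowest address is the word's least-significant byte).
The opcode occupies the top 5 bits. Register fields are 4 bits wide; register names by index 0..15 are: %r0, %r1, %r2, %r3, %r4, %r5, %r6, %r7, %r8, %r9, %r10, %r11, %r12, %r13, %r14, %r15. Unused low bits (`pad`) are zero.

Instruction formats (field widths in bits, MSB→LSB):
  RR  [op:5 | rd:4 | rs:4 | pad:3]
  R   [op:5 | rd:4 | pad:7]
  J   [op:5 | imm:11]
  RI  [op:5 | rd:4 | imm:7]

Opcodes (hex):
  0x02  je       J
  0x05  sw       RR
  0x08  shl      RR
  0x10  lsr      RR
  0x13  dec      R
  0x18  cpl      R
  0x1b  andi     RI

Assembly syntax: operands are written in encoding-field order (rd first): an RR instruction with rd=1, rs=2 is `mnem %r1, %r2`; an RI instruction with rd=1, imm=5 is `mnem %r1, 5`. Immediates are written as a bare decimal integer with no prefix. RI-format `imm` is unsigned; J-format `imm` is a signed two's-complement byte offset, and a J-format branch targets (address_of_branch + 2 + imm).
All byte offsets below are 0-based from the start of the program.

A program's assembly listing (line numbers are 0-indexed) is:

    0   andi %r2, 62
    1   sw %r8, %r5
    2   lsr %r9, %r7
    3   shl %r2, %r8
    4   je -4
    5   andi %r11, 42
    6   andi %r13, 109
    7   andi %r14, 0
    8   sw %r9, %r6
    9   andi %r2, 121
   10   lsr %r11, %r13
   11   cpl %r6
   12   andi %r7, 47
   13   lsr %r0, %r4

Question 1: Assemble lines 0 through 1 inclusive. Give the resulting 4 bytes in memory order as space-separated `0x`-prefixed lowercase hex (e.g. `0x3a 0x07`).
0x3e 0xd9 0x28 0x2c

line 0 (andi): pack op=0x1b:5|rd=2:4|imm=62:7 = 0xd93e; little→ 3e d9
line 1 (sw): pack op=0x5:5|rd=8:4|rs=5:4|pad=0:3 = 0x2c28; little→ 28 2c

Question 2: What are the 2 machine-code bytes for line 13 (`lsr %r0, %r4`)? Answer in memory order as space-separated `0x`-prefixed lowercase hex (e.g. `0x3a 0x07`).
L13: lsr op=0x10:5|rd=0:4|rs=4:4|pad=0:3 ⇒ 0x8020 ⇒ little 20 80

0x20 0x80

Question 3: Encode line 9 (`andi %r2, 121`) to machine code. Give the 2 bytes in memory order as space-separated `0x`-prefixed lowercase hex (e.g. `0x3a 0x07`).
L9: andi op=0x1b:5|rd=2:4|imm=121:7 ⇒ 0xd979 ⇒ little 79 d9

0x79 0xd9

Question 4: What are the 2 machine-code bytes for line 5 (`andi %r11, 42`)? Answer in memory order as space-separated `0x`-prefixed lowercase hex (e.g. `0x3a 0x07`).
5. andi fields op=0x1b:5|rd=11:4|imm=42:7 → word ddaah → aa dd

0xaa 0xdd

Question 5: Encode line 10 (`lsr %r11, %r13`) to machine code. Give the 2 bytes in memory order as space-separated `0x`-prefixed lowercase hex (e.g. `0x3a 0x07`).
0xe8 0x85

line 10 (lsr): pack op=0x10:5|rd=11:4|rs=13:4|pad=0:3 = 0x85e8; little→ e8 85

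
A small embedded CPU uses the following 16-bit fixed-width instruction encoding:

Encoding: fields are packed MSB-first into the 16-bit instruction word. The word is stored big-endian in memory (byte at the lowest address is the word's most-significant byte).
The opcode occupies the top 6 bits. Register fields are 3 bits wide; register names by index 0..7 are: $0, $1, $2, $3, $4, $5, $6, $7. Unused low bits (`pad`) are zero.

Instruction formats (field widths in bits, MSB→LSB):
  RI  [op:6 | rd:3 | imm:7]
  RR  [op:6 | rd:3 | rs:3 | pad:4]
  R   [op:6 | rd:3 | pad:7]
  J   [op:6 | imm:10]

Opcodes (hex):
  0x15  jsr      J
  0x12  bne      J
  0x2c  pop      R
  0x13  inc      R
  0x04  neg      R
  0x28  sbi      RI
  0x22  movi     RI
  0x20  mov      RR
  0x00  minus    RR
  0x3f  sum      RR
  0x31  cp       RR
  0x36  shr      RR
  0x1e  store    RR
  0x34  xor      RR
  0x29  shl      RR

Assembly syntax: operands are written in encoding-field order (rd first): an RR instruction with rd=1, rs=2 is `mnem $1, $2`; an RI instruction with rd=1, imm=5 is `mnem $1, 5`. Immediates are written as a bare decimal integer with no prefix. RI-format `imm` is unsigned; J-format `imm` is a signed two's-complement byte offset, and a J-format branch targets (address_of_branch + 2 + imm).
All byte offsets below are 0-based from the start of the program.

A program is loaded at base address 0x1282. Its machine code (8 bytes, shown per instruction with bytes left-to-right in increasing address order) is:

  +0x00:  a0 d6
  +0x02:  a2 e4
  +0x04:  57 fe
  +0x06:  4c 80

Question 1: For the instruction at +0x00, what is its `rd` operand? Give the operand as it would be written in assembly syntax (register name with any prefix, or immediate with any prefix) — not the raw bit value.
$1

off 0x00: read a0 d6 as big → 0xa0d6
  op=0xa0d6>>10=0x28 ⇒ sbi (RI)
  [9:7] rd=1 = $1
  [6:0] imm=86 = 86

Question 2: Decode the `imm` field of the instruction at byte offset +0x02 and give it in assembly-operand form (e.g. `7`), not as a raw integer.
100

+0x02: a2 e4 ⇒ word 0xa2e4 (big)
  top 6b → 0x28 → sbi [RI]
  [9:7] rd=5 = $5
  [6:0] imm=100 = 100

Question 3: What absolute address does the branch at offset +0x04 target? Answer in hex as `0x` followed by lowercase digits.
@+04  big-endian(57 fe) = 0x57fe
  op=0x57fe>>10=0x15 ⇒ jsr (J)
  [9:0] imm=1022 (s10→-2) = -2
  target = base 0x1282 + off 0x04 + 2 + imm -2 = 0x1286

0x1286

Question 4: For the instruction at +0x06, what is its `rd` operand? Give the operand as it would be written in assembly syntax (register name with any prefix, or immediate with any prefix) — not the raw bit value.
@+06  big-endian(4c 80) = 0x4c80
  op=0x4c80>>10=0x13 ⇒ inc (R)
  [9:7] rd=1 = $1

$1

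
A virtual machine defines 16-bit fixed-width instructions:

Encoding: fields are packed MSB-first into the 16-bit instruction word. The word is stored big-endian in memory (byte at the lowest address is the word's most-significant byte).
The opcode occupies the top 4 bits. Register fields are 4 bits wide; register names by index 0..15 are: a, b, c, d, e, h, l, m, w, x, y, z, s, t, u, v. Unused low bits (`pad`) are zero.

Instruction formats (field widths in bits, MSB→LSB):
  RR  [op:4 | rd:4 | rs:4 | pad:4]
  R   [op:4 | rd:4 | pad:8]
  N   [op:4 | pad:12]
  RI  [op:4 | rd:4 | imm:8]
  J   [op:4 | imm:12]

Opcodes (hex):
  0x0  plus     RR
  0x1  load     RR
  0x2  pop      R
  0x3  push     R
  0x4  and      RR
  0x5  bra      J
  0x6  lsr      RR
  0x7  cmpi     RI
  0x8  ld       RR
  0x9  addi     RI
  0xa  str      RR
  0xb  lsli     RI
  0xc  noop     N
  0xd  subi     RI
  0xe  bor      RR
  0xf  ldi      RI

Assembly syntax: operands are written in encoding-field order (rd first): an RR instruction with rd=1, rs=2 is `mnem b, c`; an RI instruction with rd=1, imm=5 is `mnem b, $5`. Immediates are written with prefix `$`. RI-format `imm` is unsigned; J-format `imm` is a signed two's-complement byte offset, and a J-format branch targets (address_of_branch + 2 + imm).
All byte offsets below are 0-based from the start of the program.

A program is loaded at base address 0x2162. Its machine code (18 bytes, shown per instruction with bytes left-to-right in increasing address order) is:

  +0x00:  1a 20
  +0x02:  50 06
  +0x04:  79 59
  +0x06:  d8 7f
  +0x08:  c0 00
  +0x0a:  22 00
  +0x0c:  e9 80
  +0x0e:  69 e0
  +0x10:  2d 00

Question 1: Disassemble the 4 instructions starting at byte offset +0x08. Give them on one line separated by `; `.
+0x08: c0 00 ⇒ word 0xc000 (big)
  op=0xc000>>12=0xc ⇒ noop (N)
+0x0a: 22 00 ⇒ word 0x2200 (big)
  op=0x2200>>12=0x2 ⇒ pop (R)
  [11:8] rd=2 = c
+0x0c: e9 80 ⇒ word 0xe980 (big)
  op=0xe980>>12=0xe ⇒ bor (RR)
  [11:8] rd=9 = x
  [7:4] rs=8 = w
+0x0e: 69 e0 ⇒ word 0x69e0 (big)
  op=0x69e0>>12=0x6 ⇒ lsr (RR)
  [11:8] rd=9 = x
  [7:4] rs=14 = u

noop; pop c; bor x, w; lsr x, u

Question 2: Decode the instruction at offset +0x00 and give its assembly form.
@+00  big-endian(1a 20) = 0x1a20
  opcode bits[15:12]=0x1: load/RR
  rd: (w>>8)&0xf=0xa → y
  rs: (w>>4)&0xf=0x2 → c

load y, c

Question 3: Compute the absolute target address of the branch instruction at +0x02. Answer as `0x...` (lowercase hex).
0x216c

+0x02: 50 06 ⇒ word 0x5006 (big)
  opcode bits[15:12]=0x5: bra/J
  imm: (w>>0)&0xfff=0x6 → $6
  target = base 0x2162 + off 0x02 + 2 + imm 6 = 0x216c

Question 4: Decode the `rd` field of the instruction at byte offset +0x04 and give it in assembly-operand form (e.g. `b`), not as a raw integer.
off 0x04: read 79 59 as big → 0x7959
  top 4b → 0x7 → cmpi [RI]
  rd@[11:8]=0x9 ⇒ x
  imm@[7:0]=0x59 ⇒ $89

x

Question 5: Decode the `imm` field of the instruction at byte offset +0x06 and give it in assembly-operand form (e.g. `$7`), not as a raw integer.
+0x06: d8 7f ⇒ word 0xd87f (big)
  opcode bits[15:12]=0xd: subi/RI
  rd: (w>>8)&0xf=0x8 → w
  imm: (w>>0)&0xff=0x7f → $127

$127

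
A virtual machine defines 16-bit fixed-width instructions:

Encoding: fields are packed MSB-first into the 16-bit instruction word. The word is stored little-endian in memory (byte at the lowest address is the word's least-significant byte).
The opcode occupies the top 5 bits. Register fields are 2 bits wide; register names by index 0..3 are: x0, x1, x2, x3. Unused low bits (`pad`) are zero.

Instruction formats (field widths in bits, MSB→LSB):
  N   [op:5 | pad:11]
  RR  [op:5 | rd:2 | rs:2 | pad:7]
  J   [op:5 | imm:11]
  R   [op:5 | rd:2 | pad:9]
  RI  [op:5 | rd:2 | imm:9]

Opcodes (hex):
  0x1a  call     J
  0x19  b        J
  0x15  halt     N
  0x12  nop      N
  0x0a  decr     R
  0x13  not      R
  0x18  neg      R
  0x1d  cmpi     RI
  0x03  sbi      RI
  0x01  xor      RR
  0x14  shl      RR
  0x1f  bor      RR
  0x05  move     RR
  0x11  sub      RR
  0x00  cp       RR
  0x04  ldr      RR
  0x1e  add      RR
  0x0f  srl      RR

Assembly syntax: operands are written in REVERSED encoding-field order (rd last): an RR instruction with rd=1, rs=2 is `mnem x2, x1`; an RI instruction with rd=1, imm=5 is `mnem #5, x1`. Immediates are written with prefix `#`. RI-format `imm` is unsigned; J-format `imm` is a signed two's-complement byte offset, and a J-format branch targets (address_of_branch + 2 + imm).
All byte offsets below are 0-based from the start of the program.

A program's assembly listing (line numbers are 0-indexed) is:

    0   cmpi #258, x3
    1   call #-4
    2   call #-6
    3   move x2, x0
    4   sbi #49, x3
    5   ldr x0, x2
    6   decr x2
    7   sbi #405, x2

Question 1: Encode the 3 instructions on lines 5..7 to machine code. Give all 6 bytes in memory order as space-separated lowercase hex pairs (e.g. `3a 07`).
line 5 (ldr): pack op=0x4:5|rd=2:2|rs=0:2|pad=0:7 = 0x2400; little→ 00 24
line 6 (decr): pack op=0xa:5|rd=2:2|pad=0:9 = 0x5400; little→ 00 54
line 7 (sbi): pack op=0x3:5|rd=2:2|imm=405:9 = 0x1d95; little→ 95 1d

00 24 00 54 95 1d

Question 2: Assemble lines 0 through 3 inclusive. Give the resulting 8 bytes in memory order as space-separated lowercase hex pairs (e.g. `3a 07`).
02 ef fc d7 fa d7 00 29

L0: cmpi op=0x1d:5|rd=3:2|imm=258:9 ⇒ 0xef02 ⇒ little 02 ef
L1: call op=0x1a:5|imm=-4:11 ⇒ 0xd7fc ⇒ little fc d7
L2: call op=0x1a:5|imm=-6:11 ⇒ 0xd7fa ⇒ little fa d7
L3: move op=0x5:5|rd=0:2|rs=2:2|pad=0:7 ⇒ 0x2900 ⇒ little 00 29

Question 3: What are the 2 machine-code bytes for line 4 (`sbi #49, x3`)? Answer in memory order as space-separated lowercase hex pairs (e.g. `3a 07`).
31 1e

L4: sbi op=0x3:5|rd=3:2|imm=49:9 ⇒ 0x1e31 ⇒ little 31 1e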